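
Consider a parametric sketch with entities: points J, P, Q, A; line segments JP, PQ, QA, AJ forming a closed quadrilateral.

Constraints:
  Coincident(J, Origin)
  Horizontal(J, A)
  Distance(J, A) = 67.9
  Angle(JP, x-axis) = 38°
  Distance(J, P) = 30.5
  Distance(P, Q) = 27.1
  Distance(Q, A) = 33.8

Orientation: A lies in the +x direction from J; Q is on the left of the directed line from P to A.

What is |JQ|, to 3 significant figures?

56.9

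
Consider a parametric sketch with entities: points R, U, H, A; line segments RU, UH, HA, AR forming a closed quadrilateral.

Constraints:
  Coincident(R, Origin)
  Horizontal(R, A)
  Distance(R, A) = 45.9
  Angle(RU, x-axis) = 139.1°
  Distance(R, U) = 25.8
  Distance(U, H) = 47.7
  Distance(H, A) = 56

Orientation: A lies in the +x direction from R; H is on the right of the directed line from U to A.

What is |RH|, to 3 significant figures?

27.9

Checks: R.y = 0.00, A.y = 0.00 ✓; |UH| = 47.70 ✓; |HA| = 56.00 ✓.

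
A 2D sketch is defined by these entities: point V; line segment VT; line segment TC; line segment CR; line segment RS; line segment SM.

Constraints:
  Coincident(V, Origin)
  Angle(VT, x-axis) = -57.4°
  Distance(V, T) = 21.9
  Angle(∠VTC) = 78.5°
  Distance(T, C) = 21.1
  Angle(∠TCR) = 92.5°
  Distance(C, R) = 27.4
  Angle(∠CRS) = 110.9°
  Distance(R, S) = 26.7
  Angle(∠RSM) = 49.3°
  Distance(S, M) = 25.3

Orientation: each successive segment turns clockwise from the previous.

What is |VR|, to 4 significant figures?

18.88

V is at the origin; VT runs at -57.4° with length 21.9, so T = (11.80, -18.45). ∠VTC = 78.5° gives TC at -158.9° from the x-axis; with |TC| = 21.1, C = (-7.886, -26.05). ∠TCR = 92.5° gives CR at 113.6° from the x-axis; with |CR| = 27.4, R = (-18.86, -0.9373). Then |VR| = |R − V| = 18.88.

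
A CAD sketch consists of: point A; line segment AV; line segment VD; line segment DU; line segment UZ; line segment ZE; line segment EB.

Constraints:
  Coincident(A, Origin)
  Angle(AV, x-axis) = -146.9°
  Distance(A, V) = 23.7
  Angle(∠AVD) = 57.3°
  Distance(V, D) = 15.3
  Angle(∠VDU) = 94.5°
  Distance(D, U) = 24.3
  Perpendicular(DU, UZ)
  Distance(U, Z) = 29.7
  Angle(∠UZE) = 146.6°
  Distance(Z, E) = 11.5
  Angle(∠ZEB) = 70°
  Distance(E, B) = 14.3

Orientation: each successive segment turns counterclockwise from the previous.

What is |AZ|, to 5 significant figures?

26.058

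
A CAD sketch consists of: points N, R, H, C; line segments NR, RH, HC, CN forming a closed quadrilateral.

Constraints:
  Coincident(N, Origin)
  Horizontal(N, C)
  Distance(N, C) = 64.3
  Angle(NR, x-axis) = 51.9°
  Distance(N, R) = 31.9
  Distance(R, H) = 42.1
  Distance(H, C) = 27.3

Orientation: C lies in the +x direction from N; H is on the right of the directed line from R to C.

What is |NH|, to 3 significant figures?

41.5

Checks: N.y = 0.00, C.y = 0.00 ✓; |RH| = 42.10 ✓; |HC| = 27.30 ✓.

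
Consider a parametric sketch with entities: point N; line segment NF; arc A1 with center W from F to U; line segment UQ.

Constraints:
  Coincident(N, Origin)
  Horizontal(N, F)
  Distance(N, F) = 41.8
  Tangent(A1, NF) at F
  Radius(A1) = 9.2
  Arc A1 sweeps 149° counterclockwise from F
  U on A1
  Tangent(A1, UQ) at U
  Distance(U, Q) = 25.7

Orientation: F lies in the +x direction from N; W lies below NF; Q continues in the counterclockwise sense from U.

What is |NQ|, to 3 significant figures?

66.4

N is at the origin; N and F share the same y with |NF| = 41.8 and F on the +x side, so F = (41.8, 0.00). The tangent condition forces WF to be normal to NF, so W = F + (0, -9.2) = (41.8, -9.20). On A1, F sits at bearing 90° from W; a 149° counterclockwise sweep puts U at bearing 239°, so U = W + 9.2·(cos 239°, sin 239°) = (37.1, -17.1). The tangent condition forces WU to be normal to UQ, so UQ runs along (−sin 239°, cos 239°); with |UQ| = 25.7, Q = (59.1, -30.3). Then |NQ| = |Q − N| = 66.4.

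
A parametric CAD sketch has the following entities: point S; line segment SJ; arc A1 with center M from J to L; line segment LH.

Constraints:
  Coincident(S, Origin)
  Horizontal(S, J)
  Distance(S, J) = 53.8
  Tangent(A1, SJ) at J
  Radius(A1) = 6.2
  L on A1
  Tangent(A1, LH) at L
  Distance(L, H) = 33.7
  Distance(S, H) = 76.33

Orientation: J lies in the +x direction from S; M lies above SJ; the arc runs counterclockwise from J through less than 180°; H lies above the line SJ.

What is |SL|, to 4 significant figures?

60.11

Checks: S.y = 0.00, J.y = 0.00 ✓; |ML| = 6.200 ✓; ∠(ML, LH) = 90.00° ✓; |LH| = 33.70 ✓; |SH| = 76.33 ✓.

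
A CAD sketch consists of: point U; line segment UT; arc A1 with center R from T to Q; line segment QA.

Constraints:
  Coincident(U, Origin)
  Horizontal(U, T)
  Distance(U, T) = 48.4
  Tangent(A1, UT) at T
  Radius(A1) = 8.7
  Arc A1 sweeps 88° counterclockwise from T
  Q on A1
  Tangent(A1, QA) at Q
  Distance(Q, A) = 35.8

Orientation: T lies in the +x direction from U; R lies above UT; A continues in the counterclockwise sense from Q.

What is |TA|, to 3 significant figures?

45.3

On A1, T sits at bearing -90° from R; an 88° counterclockwise sweep puts Q at bearing -2°, so Q = R + 8.7·(cos -2°, sin -2°) = (57.1, 8.40). Since A1 is tangent to QA there, RQ ⟂ QA, so QA runs along (−sin -2°, cos -2°); with |QA| = 35.8, A = (58.3, 44.2). Then |TA| = |A − T| = 45.3.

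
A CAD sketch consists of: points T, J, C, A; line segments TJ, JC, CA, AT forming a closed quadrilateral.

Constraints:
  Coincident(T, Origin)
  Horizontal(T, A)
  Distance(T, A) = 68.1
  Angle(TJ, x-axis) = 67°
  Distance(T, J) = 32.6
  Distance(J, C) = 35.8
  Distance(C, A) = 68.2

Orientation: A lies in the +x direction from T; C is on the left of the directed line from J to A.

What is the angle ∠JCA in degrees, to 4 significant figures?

66.24°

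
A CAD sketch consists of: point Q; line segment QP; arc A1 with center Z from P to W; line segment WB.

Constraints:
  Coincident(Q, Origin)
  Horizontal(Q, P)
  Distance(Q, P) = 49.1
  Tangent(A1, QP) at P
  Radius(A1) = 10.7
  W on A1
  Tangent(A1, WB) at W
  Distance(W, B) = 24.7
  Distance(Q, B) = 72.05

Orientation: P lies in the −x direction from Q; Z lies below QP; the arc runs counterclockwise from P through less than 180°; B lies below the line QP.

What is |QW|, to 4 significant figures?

60.28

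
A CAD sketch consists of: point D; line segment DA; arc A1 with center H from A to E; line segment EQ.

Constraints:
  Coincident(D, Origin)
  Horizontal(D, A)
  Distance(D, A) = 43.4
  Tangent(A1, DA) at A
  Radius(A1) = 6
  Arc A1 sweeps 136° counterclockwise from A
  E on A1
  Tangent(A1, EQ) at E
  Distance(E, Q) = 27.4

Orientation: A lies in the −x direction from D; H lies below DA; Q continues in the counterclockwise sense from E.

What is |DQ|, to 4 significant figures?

40.47

D is at the origin; D and A share the same y with |DA| = 43.4 and A on the −x side, so A = (-43.40, 0.000). A1 meets DA tangentially, so HA is at right angles to DA, so H = A + (0, -6) = (-43.40, -6.000). On A1, A sits at bearing 90° from H; a 136° counterclockwise sweep puts E at bearing 226°, so E = H + 6.0·(cos 226°, sin 226°) = (-47.57, -10.32). The tangent condition forces HE to be normal to EQ, so EQ runs along (−sin 226°, cos 226°); with |EQ| = 27.4, Q = (-27.86, -29.35). Then |DQ| = |Q − D| = 40.47.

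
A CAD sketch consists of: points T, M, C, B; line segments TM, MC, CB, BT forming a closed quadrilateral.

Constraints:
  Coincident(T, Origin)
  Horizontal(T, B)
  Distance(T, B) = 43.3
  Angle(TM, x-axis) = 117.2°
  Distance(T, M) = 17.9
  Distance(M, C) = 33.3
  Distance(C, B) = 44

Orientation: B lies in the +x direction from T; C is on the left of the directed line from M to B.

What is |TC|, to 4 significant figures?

40.52

Checks: T = (0.00, 0.00) ✓; |MC| = 33.30 ✓; |CB| = 44.00 ✓.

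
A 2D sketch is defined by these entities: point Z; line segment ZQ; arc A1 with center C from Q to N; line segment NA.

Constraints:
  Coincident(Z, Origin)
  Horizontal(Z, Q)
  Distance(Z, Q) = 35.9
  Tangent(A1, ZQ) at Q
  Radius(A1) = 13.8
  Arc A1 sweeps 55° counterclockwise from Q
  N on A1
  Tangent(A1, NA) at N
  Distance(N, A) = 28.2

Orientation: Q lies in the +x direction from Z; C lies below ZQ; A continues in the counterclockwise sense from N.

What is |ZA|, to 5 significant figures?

30.183

On A1, Q sits at bearing 90° from C; a 55° counterclockwise sweep puts N at bearing 145°, so N = C + 13.8·(cos 145°, sin 145°) = (24.596, -5.8846). Tangency of A1 to NA means the radius CN is perpendicular to NA, so NA runs along (−sin 145°, cos 145°); with |NA| = 28.2, A = (8.4208, -28.985). Then |ZA| = |A − Z| = 30.183.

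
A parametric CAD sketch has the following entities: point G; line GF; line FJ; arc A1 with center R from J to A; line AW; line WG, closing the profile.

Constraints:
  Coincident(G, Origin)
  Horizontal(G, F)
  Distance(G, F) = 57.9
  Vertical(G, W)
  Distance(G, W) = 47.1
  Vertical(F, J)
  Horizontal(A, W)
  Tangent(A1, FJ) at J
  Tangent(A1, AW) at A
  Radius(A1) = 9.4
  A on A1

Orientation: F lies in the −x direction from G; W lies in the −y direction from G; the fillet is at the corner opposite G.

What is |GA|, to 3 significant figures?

67.6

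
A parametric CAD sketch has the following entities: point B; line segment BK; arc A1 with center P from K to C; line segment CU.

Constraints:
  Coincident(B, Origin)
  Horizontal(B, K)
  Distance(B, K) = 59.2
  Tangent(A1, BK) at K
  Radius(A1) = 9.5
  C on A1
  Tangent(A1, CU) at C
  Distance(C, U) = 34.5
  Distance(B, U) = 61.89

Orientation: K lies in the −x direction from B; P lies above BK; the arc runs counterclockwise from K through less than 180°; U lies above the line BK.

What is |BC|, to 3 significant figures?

50.5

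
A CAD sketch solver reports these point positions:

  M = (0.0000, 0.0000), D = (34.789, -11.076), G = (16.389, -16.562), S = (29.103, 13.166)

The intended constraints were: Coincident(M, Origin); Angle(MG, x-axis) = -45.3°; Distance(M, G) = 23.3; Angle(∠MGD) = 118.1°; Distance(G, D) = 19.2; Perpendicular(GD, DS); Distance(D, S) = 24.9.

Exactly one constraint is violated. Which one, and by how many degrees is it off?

Perpendicular(GD, DS) — off by 3.40°.

M = (0.00, 0.00) ✓; MG at -45.30° ✓; |MG| = 23.30 ✓; ∠MGD = 118.1° ✓; |GD| = 19.20 ✓; ∠(GD, DS) = 86.60° ✗; |DS| = 24.90 ✓.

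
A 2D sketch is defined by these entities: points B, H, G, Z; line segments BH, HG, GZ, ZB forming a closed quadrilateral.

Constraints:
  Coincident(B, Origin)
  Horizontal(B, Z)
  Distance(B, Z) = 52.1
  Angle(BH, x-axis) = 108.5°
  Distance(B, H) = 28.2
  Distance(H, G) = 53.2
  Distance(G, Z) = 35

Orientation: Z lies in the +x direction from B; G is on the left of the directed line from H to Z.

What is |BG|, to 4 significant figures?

55.41

Checks: |HG| = 53.20 ✓; |GZ| = 35.00 ✓.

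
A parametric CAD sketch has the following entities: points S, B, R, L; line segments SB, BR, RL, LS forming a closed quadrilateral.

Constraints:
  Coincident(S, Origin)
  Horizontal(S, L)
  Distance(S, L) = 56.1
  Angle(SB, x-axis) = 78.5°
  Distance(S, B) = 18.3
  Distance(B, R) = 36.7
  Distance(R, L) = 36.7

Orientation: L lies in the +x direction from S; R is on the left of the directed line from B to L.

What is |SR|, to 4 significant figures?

49.24

S is at the origin; S and L share the same y with |SL| = 56.1 and L in +x, so L = (56.1, 0). SB runs at 78.5° with |SB| = 18.3, so B = (3.648, 17.93). R is determined by |BR| = 36.7 and |RL| = 36.7 together: it lies at the intersection of circle(B, 36.7) and circle(L, 36.7). With |BL| = 55.43, the foot of the radical line on BL is 27.72 from B and the perpendicular offset is √(36.7² − 27.72²) = 24.06. Taking the left-of-BL solution: R = (37.66, 31.73).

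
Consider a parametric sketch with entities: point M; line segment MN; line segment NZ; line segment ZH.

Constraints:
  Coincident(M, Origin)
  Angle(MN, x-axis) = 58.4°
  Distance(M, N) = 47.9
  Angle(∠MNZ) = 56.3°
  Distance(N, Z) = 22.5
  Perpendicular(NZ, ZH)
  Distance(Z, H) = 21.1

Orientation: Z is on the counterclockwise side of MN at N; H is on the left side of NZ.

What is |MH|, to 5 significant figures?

19.189

M is at the origin; MN runs at 58.4° with length 47.9, so N = 47.9·(cos 58.4°, sin 58.4°) = (25.099, 40.798). ∠MNZ = 56.3°, so NZ runs at 58.4° + (180° − 56.3°) = 182.10° from the x-axis; with |NZ| = 22.5, Z = N + 22.5·(cos 182.10°, sin 182.10°) = (2.6140, 39.973). The perpendicularity gives ZH at right angles to NZ; with |ZH| = 21.1 on the left of NZ, H = Z + 21.1·(0.036644, -0.99933) = (3.3872, 18.887). Then |MH| = |H − M| = 19.189.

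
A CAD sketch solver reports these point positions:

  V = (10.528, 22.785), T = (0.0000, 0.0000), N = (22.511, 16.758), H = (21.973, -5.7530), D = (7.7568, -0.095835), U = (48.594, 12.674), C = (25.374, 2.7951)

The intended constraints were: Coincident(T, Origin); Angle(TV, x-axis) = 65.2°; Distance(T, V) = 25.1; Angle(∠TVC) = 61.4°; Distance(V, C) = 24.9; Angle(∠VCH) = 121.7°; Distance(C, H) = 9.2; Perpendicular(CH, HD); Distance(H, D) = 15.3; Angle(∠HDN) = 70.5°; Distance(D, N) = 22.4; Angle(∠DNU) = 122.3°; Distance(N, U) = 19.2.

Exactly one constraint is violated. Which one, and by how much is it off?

Distance(N, U) = 19.2 — off by 7.20.

T = (0.00, 0.00) ✓; TV at 65.20° ✓; |TV| = 25.10 ✓; ∠TVC = 61.40° ✓; |VC| = 24.90 ✓; ∠VCH = 121.7° ✓; |CH| = 9.200 ✓; ∠(CH, HD) = 90.00° ✓; |HD| = 15.30 ✓; ∠HDN = 70.50° ✓; |DN| = 22.40 ✓; ∠DNU = 122.3° ✓; |NU| = 26.40 ✗.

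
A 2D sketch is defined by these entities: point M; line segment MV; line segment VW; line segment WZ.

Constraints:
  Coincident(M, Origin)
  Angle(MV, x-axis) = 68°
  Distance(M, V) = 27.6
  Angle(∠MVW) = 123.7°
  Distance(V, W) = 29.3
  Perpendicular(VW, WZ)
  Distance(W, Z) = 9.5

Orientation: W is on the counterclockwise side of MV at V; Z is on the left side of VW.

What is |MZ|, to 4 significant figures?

46.60

∠MVW = 123.7°, so VW runs at 68.0° + (180° − 123.7°) = 124.3° from the x-axis; with |VW| = 29.3, W = V + 29.3·(cos 124.3°, sin 124.3°) = (-6.172, 49.79). VW ⟂ WZ; with |WZ| = 9.5 on the left of VW, Z = W + 9.5·(-0.8261, -0.5635) = (-14.02, 44.44). Then |MZ| = |Z − M| = 46.60.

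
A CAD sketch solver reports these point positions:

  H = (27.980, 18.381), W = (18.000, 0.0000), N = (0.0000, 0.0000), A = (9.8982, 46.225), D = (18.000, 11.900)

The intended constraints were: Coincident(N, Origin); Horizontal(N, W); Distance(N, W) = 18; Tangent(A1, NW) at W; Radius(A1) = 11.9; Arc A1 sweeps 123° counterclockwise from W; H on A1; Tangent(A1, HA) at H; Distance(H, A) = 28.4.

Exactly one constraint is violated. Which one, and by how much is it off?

Distance(H, A) = 28.4 — off by 4.80.

N = (0.00, 0.00) ✓; N.y = 0.00, W.y = 0.00 ✓; |NW| = 18.00 ✓; ∠(DW, WN) = 90.00° ✓; |DW| = 11.90 ✓; bearing(D→H) − bearing(D→W) = 123.0° ✓; |DH| = 11.90 ✓; ∠(DH, HA) = 90.00° ✓; |HA| = 33.20 ✗.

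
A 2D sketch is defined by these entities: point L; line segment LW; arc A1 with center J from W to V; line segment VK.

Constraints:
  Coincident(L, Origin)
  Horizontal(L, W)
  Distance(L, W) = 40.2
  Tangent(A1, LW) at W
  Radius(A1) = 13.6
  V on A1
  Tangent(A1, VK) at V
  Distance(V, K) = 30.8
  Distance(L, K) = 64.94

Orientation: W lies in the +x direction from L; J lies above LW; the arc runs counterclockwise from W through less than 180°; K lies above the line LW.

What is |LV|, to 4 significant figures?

56.03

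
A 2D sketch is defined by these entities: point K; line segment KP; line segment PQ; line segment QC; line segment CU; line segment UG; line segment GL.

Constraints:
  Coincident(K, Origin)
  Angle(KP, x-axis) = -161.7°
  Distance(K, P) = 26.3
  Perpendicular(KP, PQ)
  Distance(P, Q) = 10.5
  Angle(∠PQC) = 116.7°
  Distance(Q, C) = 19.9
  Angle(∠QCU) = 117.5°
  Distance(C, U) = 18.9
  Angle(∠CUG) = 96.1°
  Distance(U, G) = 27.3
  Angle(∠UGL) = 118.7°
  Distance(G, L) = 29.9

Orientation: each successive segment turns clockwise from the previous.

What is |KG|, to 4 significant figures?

16.74

K is at the origin; KP runs at -161.7° with length 26.3, so P = (-24.97, -8.258). KP is perpendicular to PQ, so PQ runs at 108.3°; with |PQ| = 10.5, Q = (-28.27, 1.711). ∠PQC = 116.7° gives QC at 45.00° from the x-axis; with |QC| = 19.9, C = (-14.20, 15.78). ∠QCU = 117.5° gives CU at -17.50° from the x-axis; with |CU| = 18.9, U = (3.830, 10.10). ∠CUG = 96.1° gives UG at -101.4° from the x-axis; with |UG| = 27.3, G = (-1.566, -16.66). Then |KG| = |G − K| = 16.74.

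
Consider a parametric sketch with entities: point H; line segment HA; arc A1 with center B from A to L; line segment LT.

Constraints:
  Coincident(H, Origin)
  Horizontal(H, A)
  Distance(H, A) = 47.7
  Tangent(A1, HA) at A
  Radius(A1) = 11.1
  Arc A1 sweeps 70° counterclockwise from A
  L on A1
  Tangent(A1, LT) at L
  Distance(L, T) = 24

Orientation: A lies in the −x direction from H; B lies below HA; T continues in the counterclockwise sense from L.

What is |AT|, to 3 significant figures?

35.2

H is at the origin; H and A share the same y with |HA| = 47.7 and A on the −x side, so A = (-47.7, 0.00). A1 meets HA tangentially, so BA is at right angles to HA, so B = A + (0, -11.1) = (-47.7, -11.1). On A1, A sits at bearing 90° from B; a 70° counterclockwise sweep puts L at bearing 160°, so L = B + 11.1·(cos 160°, sin 160°) = (-58.1, -7.30). Since A1 is tangent to LT there, BL ⟂ LT, so LT runs along (−sin 160°, cos 160°); with |LT| = 24.0, T = (-66.3, -29.9). Then |AT| = |T − A| = 35.2.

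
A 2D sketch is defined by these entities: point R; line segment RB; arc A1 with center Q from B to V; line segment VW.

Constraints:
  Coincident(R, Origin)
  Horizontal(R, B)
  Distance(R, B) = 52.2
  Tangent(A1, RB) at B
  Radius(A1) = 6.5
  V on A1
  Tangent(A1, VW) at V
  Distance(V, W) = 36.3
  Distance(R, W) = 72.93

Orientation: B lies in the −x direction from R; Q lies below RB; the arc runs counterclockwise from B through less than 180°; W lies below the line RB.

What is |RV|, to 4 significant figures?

59.05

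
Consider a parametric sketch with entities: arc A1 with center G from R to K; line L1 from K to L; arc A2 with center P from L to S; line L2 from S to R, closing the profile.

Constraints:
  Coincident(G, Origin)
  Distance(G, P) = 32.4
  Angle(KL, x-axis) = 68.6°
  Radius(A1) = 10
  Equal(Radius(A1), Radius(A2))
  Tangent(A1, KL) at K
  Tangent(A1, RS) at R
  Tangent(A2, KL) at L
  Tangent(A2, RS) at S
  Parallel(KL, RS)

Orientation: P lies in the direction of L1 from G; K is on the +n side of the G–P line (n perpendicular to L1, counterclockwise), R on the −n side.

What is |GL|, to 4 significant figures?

33.91

Tangency of A1 to both parallel lines with radius 10.0 puts K and R at G ± 10.0·n: K = (-9.311, 3.649), R = (9.311, -3.649). Equal radii place L and S the same way about P: L = P + 10.0·n = (2.511, 33.81), S = P − 10.0·n = (21.13, 26.52). Then |GL| = |L − G| = 33.91.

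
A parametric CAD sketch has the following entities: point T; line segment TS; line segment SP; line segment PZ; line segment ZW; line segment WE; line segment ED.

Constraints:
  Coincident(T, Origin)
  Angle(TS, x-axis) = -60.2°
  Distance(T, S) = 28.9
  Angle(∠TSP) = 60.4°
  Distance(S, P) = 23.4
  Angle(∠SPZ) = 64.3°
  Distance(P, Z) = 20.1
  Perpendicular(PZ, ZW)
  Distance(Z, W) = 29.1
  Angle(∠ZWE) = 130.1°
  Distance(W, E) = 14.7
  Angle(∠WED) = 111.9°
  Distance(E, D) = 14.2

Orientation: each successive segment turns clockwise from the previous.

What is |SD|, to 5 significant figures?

17.558

∠ZWE = 130.1° gives WE at -75.400° from the x-axis; with |WE| = 14.7, E = (29.587, -33.771). ∠WED = 111.9° gives ED at -143.50° from the x-axis; with |ED| = 14.2, D = (18.172, -42.218). Then |SD| = |D − S| = 17.558.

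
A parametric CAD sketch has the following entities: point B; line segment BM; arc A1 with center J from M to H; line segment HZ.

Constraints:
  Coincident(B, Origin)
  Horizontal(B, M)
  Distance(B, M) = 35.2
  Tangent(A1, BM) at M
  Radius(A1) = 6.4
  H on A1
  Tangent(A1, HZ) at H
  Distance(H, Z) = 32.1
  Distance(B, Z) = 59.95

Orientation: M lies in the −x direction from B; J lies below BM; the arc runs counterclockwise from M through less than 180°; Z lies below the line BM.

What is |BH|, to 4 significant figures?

41.82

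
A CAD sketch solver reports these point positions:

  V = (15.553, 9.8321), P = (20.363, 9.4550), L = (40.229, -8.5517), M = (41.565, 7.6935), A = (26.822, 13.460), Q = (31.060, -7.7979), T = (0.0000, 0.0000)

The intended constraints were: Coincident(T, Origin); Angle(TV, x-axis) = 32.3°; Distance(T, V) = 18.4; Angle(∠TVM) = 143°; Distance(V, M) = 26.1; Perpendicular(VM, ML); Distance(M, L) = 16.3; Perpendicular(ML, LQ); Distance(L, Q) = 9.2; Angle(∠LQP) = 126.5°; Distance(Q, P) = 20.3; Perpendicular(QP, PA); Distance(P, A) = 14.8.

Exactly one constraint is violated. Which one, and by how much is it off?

Distance(P, A) = 14.8 — off by 7.20.

T = (0.00, 0.00) ✓; TV at 32.30° ✓; |TV| = 18.40 ✓; ∠TVM = 143.0° ✓; |VM| = 26.10 ✓; ∠(VM, ML) = 90.00° ✓; |ML| = 16.30 ✓; ∠(ML, LQ) = 90.00° ✓; |LQ| = 9.200 ✓; ∠LQP = 126.5° ✓; |QP| = 20.30 ✓; ∠(QP, PA) = 90.00° ✓; |PA| = 7.600 ✗.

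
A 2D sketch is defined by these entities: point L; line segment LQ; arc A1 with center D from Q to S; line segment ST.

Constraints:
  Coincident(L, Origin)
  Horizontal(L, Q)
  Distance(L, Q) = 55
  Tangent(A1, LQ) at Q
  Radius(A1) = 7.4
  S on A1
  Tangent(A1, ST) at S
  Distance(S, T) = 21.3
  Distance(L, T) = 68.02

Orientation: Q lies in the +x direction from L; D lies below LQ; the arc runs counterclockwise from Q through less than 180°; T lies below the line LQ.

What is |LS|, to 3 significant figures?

50.4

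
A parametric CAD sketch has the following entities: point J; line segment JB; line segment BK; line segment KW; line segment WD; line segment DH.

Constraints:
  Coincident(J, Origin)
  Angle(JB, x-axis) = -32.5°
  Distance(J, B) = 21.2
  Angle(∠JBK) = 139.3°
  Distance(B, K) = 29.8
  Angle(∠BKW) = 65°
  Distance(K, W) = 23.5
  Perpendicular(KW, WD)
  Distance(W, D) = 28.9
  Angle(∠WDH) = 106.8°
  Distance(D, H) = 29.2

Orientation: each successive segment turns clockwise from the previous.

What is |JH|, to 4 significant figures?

36.41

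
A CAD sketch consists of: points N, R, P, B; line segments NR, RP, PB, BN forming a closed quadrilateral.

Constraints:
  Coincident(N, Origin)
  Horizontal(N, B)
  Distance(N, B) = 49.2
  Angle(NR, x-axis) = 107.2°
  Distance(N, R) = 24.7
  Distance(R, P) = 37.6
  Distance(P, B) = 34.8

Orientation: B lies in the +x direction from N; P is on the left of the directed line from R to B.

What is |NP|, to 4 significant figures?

41.64

Checks: |RP| = 37.60 ✓; |PB| = 34.80 ✓.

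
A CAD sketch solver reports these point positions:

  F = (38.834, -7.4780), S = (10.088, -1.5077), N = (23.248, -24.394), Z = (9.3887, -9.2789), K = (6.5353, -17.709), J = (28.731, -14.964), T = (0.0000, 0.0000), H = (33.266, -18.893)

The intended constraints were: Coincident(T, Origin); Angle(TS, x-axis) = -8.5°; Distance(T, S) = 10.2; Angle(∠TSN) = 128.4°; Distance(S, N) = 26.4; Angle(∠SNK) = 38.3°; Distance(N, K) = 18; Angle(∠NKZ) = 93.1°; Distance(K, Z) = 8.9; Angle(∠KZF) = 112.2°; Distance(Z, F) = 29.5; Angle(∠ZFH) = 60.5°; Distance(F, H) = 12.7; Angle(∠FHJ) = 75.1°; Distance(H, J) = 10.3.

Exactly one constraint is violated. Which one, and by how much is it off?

Distance(H, J) = 10.3 — off by 4.30.

T = (0.00, 0.00) ✓; TS at -8.500° ✓; |TS| = 10.20 ✓; ∠TSN = 128.4° ✓; |SN| = 26.40 ✓; ∠SNK = 38.30° ✓; |NK| = 18.00 ✓; ∠NKZ = 93.10° ✓; |KZ| = 8.900 ✓; ∠KZF = 112.2° ✓; |ZF| = 29.50 ✓; ∠ZFH = 60.50° ✓; |FH| = 12.70 ✓; ∠FHJ = 75.10° ✓; |HJ| = 6.000 ✗.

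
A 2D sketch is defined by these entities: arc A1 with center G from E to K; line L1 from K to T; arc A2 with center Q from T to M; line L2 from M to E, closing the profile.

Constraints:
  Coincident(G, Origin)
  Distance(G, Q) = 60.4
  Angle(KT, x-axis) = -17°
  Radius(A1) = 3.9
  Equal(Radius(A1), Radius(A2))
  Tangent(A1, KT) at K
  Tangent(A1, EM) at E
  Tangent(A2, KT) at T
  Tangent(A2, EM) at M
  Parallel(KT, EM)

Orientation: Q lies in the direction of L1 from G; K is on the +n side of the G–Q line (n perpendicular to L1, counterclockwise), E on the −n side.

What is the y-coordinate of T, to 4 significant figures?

-13.93

The slot axis is L1's direction at -17.0°, so u = (cos -17.0°, sin -17.0°) = (0.9563, -0.2924) and n = (−sin -17.0°, cos -17.0°) = (0.2924, 0.9563). G is at the origin and Q lies 60.4 along u from G, so Q = 60.4·u = (57.76, -17.66). Tangency of A1 to both parallel lines with radius 3.9 puts K and E at G ± 3.9·n: K = (1.140, 3.730), E = (-1.140, -3.730). Equal radii place T and M the same way about Q: T = Q + 3.9·n = (58.90, -13.93), M = Q − 3.9·n = (56.62, -21.39). So T.y = -13.93.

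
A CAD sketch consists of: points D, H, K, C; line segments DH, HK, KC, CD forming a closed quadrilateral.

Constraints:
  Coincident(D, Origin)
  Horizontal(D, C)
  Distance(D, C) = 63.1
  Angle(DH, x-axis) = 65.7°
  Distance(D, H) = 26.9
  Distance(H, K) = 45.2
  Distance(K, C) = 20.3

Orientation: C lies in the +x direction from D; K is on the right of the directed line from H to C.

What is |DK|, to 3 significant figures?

44.4

Checks: |HK| = 45.20 ✓; |KC| = 20.30 ✓.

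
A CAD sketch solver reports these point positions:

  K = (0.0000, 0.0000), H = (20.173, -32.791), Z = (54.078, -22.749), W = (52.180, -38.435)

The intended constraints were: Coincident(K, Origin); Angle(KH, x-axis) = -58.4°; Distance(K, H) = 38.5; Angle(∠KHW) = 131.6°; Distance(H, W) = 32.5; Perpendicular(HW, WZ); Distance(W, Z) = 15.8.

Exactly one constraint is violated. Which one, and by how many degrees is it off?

Perpendicular(HW, WZ) — off by 3.10°.

K = (0.00, 0.00) ✓; KH at -58.40° ✓; |KH| = 38.50 ✓; ∠KHW = 131.6° ✓; |HW| = 32.50 ✓; ∠(HW, WZ) = 93.10° ✗; |WZ| = 15.80 ✓.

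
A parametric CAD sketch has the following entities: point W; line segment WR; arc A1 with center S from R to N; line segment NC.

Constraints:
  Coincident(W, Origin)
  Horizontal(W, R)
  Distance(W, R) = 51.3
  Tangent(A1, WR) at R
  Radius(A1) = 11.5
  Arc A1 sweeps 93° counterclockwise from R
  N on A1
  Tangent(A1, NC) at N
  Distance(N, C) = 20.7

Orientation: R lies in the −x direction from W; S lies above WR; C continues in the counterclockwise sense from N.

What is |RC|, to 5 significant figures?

34.384

On A1, R sits at bearing -90° from S; a 93° counterclockwise sweep puts N at bearing 3°, so N = S + 11.5·(cos 3°, sin 3°) = (-39.816, 12.102). Since A1 is tangent to NC there, SN ⟂ NC, so NC runs along (−sin 3°, cos 3°); with |NC| = 20.7, C = (-40.899, 32.773). Then |RC| = |C − R| = 34.384.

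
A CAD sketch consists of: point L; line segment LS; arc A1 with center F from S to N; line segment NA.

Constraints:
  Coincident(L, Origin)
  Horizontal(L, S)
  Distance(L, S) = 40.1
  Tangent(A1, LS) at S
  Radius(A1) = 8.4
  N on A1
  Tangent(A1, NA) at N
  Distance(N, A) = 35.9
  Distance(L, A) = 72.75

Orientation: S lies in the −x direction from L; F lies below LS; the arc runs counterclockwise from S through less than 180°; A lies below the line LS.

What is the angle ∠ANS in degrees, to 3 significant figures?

147°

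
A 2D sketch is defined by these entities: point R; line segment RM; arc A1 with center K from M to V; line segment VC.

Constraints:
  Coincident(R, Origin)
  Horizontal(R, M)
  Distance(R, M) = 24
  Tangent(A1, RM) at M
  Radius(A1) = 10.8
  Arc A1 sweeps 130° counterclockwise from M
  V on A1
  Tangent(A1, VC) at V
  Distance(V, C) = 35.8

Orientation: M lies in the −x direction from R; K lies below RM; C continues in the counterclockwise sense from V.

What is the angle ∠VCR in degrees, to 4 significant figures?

51.59°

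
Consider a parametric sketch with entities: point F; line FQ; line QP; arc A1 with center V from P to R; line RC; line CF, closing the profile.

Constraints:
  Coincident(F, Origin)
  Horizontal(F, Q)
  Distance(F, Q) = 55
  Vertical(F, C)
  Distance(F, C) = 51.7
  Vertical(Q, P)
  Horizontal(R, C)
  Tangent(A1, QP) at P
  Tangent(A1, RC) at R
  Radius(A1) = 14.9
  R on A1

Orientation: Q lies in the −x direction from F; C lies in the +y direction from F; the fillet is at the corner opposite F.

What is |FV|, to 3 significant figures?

54.4

F is at the origin; FQ is horizontal with |FQ| = 55.0 and Q on the −x side, so Q = (-55.0, 0.00). F and C share the same x with |FC| = 51.7 and C on the +y side, so C = (0.00, 51.7). The virtual corner opposite F is at (-55.0, 51.7). Tangency of A1 to QP means the radius VP is perpendicular to QP and A1 meets RC tangentially, so VR is at right angles to RC, with radius 14.9, so the center V sits 14.9 in from both sides at V = (-40.1, 36.8). Then |FV| = |V − F| = 54.4.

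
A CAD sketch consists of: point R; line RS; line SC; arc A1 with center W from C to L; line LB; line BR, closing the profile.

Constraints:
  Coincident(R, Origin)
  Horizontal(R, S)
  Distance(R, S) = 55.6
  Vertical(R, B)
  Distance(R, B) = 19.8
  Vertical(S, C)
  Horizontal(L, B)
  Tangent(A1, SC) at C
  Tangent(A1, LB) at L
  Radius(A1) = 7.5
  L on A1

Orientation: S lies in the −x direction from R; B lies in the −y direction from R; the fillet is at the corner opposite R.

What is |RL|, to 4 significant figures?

52.02

R is at the origin; RS is horizontal with |RS| = 55.6 and S on the −x side, so S = (-55.60, 0.000). RB is vertical with |RB| = 19.8 and B on the −y side, so B = (0.000, -19.80). The virtual corner opposite R is at (-55.60, -19.80). Tangency of A1 to SC means the radius WC is perpendicular to SC and A1 meets LB tangentially, so WL is at right angles to LB, with radius 7.5, so the center W sits 7.5 in from both sides at W = (-48.10, -12.30). That places the tangent points at C = (-55.60, -12.30) on SC and L = (-48.10, -19.80) on LB. Then |RL| = |L − R| = 52.02.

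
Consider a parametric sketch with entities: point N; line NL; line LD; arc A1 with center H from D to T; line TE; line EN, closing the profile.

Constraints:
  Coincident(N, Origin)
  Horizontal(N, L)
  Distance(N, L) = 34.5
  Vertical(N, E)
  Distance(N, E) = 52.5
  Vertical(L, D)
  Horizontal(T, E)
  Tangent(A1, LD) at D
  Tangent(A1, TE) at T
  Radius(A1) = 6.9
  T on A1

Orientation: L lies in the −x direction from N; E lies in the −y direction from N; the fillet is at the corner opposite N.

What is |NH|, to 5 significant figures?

53.302

N is at the origin; N and L share the same y with |NL| = 34.5 and L on the −x side, so L = (-34.500, 0.0000). N and E share the same x with |NE| = 52.5 and E on the −y side, so E = (0.0000, -52.500). The virtual corner opposite N is at (-34.500, -52.500). A1 meets LD tangentially, so HD is at right angles to LD and the tangent condition forces HT to be normal to TE, with radius 6.9, so the center H sits 6.9 in from both sides at H = (-27.600, -45.600). Then |NH| = |H − N| = 53.302.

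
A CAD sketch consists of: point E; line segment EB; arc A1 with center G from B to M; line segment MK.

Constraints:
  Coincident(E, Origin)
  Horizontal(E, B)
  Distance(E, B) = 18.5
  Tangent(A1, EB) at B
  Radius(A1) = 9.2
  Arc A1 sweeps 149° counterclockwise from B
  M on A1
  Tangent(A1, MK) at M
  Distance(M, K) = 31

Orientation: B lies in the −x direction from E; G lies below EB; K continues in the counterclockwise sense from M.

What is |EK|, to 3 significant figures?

33.2

E is at the origin; E and B share the same y with |EB| = 18.5 and B on the −x side, so B = (-18.5, 0.00). The tangent condition forces GB to be normal to EB, so G = B + (0, -9.2) = (-18.5, -9.20). On A1, B sits at bearing 90° from G; a 149° counterclockwise sweep puts M at bearing 239°, so M = G + 9.2·(cos 239°, sin 239°) = (-23.2, -17.1). Tangency of A1 to MK means the radius GM is perpendicular to MK, so MK runs along (−sin 239°, cos 239°); with |MK| = 31.0, K = (3.33, -33.1). Then |EK| = |K − E| = 33.2.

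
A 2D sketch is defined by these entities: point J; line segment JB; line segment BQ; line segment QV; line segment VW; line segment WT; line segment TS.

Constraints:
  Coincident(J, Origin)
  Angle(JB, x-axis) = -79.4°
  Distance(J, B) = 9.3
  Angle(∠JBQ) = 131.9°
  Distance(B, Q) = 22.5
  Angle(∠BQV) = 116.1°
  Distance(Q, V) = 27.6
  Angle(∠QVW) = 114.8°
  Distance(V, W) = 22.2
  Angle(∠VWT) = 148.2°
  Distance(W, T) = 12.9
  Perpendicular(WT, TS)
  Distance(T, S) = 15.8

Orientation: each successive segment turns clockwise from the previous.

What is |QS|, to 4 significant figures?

36.73

J is at the origin; JB runs at -79.4° with length 9.3, so B = (1.711, -9.141). ∠JBQ = 131.9° gives BQ at -127.5° from the x-axis; with |BQ| = 22.5, Q = (-11.99, -26.99). ∠BQV = 116.1° gives QV at 168.6° from the x-axis; with |QV| = 27.6, V = (-39.04, -21.54). ∠QVW = 114.8° gives VW at 103.4° from the x-axis; with |VW| = 22.2, W = (-44.19, 0.05922). ∠VWT = 148.2° gives WT at 71.60° from the x-axis; with |WT| = 12.9, T = (-40.11, 12.30). WT is perpendicular to TS, so TS runs at -18.40°; with |TS| = 15.8, S = (-25.12, 7.312). Then |QS| = |S − Q| = 36.73.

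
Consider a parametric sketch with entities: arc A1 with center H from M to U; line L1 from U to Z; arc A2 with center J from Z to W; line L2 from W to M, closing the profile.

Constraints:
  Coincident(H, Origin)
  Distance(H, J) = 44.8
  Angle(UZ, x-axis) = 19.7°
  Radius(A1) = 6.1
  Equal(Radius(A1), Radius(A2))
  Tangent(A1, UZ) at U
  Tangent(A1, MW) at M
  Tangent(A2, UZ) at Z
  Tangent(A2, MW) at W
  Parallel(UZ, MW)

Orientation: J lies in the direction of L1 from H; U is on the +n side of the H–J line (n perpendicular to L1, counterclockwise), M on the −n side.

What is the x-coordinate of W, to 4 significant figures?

44.23

The slot axis is L1's direction at 19.7°, so u = (cos 19.7°, sin 19.7°) = (0.9415, 0.3371) and n = (−sin 19.7°, cos 19.7°) = (-0.3371, 0.9415). H is at the origin and J lies 44.8 along u from H, so J = 44.8·u = (42.18, 15.10). Tangency of A1 to both parallel lines with radius 6.1 puts U and M at H ± 6.1·n: U = (-2.056, 5.743), M = (2.056, -5.743). Equal radii place Z and W the same way about J: Z = J + 6.1·n = (40.12, 20.84), W = J − 6.1·n = (44.23, 9.359). So W.x = 44.23.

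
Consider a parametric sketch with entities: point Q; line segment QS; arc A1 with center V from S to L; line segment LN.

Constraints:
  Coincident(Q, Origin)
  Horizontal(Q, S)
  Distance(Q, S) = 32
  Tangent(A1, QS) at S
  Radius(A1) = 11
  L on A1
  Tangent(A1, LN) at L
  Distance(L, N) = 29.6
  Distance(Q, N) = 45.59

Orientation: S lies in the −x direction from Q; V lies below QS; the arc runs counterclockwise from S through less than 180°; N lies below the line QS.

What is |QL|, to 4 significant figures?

44.22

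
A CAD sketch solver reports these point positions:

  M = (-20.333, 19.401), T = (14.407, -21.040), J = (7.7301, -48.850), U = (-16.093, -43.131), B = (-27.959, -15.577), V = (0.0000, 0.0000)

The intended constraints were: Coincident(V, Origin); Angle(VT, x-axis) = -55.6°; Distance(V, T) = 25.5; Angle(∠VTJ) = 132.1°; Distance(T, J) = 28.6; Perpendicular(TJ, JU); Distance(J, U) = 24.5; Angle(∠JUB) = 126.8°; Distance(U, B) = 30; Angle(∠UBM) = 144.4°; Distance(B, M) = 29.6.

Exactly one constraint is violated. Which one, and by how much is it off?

Distance(B, M) = 29.6 — off by 6.20.

V = (0.00, 0.00) ✓; VT at -55.60° ✓; |VT| = 25.50 ✓; ∠VTJ = 132.1° ✓; |TJ| = 28.60 ✓; ∠(TJ, JU) = 90.00° ✓; |JU| = 24.50 ✓; ∠JUB = 126.8° ✓; |UB| = 30.00 ✓; ∠UBM = 144.4° ✓; |BM| = 35.80 ✗.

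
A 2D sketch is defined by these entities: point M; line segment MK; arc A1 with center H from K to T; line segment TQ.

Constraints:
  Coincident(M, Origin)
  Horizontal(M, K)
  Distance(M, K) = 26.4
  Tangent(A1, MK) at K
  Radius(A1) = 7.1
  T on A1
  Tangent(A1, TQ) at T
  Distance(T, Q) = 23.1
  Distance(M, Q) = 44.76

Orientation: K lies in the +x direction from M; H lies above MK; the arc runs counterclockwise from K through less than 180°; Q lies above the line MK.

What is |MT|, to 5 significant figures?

34.282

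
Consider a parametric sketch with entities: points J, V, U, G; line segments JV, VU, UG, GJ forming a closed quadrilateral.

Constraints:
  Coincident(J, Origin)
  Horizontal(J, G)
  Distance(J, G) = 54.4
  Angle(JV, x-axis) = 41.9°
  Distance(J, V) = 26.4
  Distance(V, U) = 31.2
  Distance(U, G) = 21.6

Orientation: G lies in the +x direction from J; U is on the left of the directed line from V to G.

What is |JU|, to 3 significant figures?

54.9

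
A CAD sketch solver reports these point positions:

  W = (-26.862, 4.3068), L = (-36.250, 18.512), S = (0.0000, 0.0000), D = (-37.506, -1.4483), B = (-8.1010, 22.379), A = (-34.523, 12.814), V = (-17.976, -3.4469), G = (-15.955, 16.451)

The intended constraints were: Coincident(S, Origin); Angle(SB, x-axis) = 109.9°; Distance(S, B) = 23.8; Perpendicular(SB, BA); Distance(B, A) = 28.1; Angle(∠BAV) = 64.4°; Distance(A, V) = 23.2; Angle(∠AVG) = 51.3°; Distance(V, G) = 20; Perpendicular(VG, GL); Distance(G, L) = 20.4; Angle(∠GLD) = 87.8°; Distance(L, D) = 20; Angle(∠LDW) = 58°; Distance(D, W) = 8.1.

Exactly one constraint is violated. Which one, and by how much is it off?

Distance(D, W) = 8.1 — off by 4.00.

S = (0.00, 0.00) ✓; SB at 109.9° ✓; |SB| = 23.80 ✓; ∠(SB, BA) = 90.00° ✓; |BA| = 28.10 ✓; ∠BAV = 64.40° ✓; |AV| = 23.20 ✓; ∠AVG = 51.30° ✓; |VG| = 20.00 ✓; ∠(VG, GL) = 90.00° ✓; |GL| = 20.40 ✓; ∠GLD = 87.80° ✓; |LD| = 20.00 ✓; ∠LDW = 58.00° ✓; |DW| = 12.10 ✗.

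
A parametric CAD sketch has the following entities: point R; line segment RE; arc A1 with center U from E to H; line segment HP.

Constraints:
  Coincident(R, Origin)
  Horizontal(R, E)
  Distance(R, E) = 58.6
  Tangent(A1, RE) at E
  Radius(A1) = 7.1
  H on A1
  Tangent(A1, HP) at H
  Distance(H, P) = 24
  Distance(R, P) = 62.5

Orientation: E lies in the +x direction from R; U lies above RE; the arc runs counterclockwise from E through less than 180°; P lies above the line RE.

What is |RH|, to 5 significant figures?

65.728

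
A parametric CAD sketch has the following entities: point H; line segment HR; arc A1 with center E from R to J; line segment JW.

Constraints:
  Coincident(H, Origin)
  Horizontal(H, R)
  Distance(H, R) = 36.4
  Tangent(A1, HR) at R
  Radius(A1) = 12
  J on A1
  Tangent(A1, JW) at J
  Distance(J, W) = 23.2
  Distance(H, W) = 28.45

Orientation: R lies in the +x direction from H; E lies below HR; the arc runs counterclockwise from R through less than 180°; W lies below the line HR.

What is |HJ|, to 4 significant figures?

26.90

H is at the origin; HR is horizontal with |HR| = 36.4 and R on the +x side, so R = (36.40, 0.000). Tangency of A1 to HR means the radius ER is perpendicular to HR, so E = R + (0, -12) = (36.40, -12.00). Since EJ ⟂ JW (tangency), |EW| = √(12.0² + 23.2²) = 26.12 regardless of where J sits on A1. So W lies on both circle(H, 28.45) and circle(E, 26.12); the below-HR intersection is W = (13.71, -24.93). J is the foot of the tangent from W: J = (26.33, -5.469).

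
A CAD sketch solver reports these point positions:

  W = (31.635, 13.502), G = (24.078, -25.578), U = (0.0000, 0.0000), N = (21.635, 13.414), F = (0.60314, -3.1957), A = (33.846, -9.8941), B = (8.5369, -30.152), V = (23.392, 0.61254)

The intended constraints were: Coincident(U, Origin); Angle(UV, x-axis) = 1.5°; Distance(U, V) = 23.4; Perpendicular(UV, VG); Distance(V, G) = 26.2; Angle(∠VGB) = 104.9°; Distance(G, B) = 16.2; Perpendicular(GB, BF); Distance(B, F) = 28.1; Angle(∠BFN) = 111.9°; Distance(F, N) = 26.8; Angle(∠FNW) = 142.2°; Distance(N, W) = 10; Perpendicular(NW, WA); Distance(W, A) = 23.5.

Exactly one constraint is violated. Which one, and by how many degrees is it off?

Perpendicular(NW, WA) — off by 4.89°.

U = (0.00, 0.00) ✓; UV at 1.500° ✓; |UV| = 23.40 ✓; ∠(UV, VG) = 90.00° ✓; |VG| = 26.20 ✓; ∠VGB = 104.9° ✓; |GB| = 16.20 ✓; ∠(GB, BF) = 90.00° ✓; |BF| = 28.10 ✓; ∠BFN = 111.9° ✓; |FN| = 26.80 ✓; ∠FNW = 142.2° ✓; |NW| = 10.00 ✓; ∠(NW, WA) = 85.11° ✗; |WA| = 23.50 ✓.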